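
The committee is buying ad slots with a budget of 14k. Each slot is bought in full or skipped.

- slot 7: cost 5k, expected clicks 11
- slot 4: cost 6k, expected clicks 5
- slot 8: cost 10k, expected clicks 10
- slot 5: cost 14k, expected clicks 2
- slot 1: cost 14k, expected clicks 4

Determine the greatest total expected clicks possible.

16

Allowing fractional choices, the relaxed optimum would be about 20.0, but ad slots are indivisible.
slot 7: cost 5 ≤ 14, expected clicks 11.
slot 7 + slot 4: cost 5 + 6 = 11 ≤ 14, expected clicks 11 + 5 = 16.
slot 8: cost 10 ≤ 14, expected clicks 10.
Best is slot 7 and slot 4 with total expected clicks 16.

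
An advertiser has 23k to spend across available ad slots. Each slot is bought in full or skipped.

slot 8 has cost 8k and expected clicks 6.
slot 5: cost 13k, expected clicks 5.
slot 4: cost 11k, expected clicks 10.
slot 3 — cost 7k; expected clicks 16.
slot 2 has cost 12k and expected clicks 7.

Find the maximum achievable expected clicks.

26

slot 3 + slot 2: cost 7 + 12 = 19 ≤ 23, expected clicks 16 + 7 = 23.
slot 4 + slot 3: cost 11 + 7 = 18 ≤ 23, expected clicks 10 + 16 = 26.
slot 8 + slot 3: cost 8 + 7 = 15 ≤ 23, expected clicks 6 + 16 = 22.
Best is slot 4 and slot 3 with total expected clicks 26.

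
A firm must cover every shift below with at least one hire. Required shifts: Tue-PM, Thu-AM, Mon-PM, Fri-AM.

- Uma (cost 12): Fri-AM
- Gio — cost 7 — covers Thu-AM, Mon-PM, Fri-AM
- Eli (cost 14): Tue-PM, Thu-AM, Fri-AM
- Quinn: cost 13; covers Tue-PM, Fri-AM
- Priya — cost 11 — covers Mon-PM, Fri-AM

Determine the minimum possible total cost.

20

Choose Gio and Quinn: together they cover Tue-PM, Thu-AM, Mon-PM, Fri-AM — every shift.
Total cost: 7 + 13 = 20.
No cover costs less than 20.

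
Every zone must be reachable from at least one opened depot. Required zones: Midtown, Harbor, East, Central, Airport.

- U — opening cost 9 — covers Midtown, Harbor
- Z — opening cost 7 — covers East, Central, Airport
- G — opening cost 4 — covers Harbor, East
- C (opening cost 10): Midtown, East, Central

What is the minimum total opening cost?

The greedy cost-per-new-zone heuristic would pick G, Z, and U for 20, but a cheaper cover exists.
Choose U and Z: together they cover Midtown, Harbor, East, Central, Airport — every zone.
Total opening cost: 9 + 7 = 16.
No cover costs less than 16.

16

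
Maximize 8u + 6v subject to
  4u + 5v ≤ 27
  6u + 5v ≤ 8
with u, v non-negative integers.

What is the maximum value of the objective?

8

(u,v)=(1,0): 4·1+5·0=4≤27, 6·1+5·0=6≤8, objective 8.
(u,v)=(0,1): 4·0+5·1=5≤27, 6·0+5·1=5≤8, objective 6.
No feasible integer point exceeds 8.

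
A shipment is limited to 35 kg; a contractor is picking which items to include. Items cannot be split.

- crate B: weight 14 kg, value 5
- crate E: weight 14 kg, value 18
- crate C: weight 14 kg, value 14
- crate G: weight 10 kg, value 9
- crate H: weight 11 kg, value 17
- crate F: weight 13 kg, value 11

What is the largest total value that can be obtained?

Treat it as a binary knapsack problem.
Allowing fractional choices, the relaxed optimum would be about 45.0, but items are indivisible.
crate E + crate G + crate H: weight 14 + 10 + 11 = 35 ≤ 35, value 18 + 9 + 17 = 44.
crate C + crate G + crate H: weight 14 + 10 + 11 = 35 ≤ 35, value 14 + 9 + 17 = 40.
crate G + crate H + crate F: weight 10 + 11 + 13 = 34 ≤ 35, value 9 + 17 + 11 = 37.
Best is crate E, crate G, and crate H with total value 44.

44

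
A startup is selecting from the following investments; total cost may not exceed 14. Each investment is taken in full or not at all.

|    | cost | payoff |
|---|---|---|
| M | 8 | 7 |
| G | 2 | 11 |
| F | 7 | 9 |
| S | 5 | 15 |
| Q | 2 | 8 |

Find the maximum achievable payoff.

35

Allowing fractional choices, the relaxed optimum would be about 40.4, but investments are indivisible.
F + S + Q: cost 7 + 5 + 2 = 14 ≤ 14, payoff 9 + 15 + 8 = 32.
G + F + S: cost 2 + 7 + 5 = 14 ≤ 14, payoff 11 + 9 + 15 = 35.
G + S + Q: cost 2 + 5 + 2 = 9 ≤ 14, payoff 11 + 15 + 8 = 34.
Best is G, F, and S with total payoff 35.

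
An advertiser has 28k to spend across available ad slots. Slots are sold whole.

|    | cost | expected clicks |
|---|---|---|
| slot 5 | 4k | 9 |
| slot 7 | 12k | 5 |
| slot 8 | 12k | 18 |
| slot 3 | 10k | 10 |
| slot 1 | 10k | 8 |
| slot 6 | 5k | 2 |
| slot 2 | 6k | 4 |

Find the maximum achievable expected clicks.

slot 5 + slot 8 + slot 3: cost 4 + 12 + 10 = 26 ≤ 28, expected clicks 9 + 18 + 10 = 37.
slot 5 + slot 8 + slot 1: cost 4 + 12 + 10 = 26 ≤ 28, expected clicks 9 + 18 + 8 = 35.
Best is slot 5, slot 8, and slot 3 with total expected clicks 37.

37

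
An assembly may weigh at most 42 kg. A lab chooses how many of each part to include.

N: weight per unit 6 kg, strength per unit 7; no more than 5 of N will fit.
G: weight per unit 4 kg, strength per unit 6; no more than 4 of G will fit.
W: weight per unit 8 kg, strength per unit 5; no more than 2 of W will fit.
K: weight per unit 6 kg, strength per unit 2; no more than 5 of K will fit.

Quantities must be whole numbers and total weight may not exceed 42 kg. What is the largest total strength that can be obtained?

53

G has the best ratio (6/4); taking only G gives at most 4×6 = 24 (stopped by the supply cap of 4).
Mixing does better — 5×N and 3×G: weight 42 ≤ 42, strength 5·7 + 3·6 = 53.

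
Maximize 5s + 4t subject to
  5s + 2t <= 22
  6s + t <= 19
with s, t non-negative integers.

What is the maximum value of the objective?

44

(s,t)=(0,11): 5·0+2·11=22≤22, 6·0+1·11=11≤19, objective 44.
(s,t)=(0,10): 5·0+2·10=20≤22, 6·0+1·10=10≤19, objective 40.
The best lattice point is (0,11), giving 44.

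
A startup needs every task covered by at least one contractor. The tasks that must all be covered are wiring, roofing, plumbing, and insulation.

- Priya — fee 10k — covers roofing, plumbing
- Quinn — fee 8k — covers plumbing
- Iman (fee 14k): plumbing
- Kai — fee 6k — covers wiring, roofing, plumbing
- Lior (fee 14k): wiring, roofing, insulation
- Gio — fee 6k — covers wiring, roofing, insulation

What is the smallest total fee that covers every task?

12

Choose Kai and Gio: together they cover wiring, roofing, plumbing, insulation — every task.
Total fee: 6 + 6 = 12.
No cover costs less than 12.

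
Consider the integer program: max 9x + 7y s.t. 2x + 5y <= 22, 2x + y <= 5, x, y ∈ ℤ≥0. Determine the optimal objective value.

30

The continuous relaxation peaks at (0.375, 4.25) with value 33.12; rounding to a feasible lattice point costs some objective.
(x,y)=(1,3) is feasible, giving 30.
(x,y)=(0,4) is feasible, giving 28.
No feasible integer point exceeds 30.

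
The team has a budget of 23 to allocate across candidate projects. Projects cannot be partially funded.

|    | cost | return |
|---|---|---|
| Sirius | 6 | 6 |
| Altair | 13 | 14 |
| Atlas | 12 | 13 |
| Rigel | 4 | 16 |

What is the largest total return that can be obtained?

36

Sirius + Altair + Rigel: cost 6 + 13 + 4 = 23 ≤ 23, return 6 + 14 + 16 = 36.
Sirius + Atlas + Rigel: cost 6 + 12 + 4 = 22 ≤ 23, return 6 + 13 + 16 = 35.
Best is Sirius, Altair, and Rigel with total return 36.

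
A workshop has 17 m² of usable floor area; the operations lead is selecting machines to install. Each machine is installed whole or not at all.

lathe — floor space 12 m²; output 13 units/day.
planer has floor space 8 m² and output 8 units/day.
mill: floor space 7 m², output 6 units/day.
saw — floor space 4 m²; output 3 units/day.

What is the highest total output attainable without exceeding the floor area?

16

Allowing fractional choices, the relaxed optimum would be about 18.0, but machines are indivisible.
lathe: floor space 12 ≤ 17, output 13.
planer + mill: floor space 8 + 7 = 15 ≤ 17, output 8 + 6 = 14.
lathe + saw: floor space 12 + 4 = 16 ≤ 17, output 13 + 3 = 16.
Best is lathe and saw with total output 16.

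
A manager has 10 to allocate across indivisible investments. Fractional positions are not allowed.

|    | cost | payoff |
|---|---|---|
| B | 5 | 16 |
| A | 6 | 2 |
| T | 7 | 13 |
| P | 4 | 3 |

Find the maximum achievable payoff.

Allowing fractional choices, the relaxed optimum would be about 25.3, but investments are indivisible.
B: cost 5 ≤ 10, payoff 16.
B + P: cost 5 + 4 = 9 ≤ 10, payoff 16 + 3 = 19.
Best is B and P with total payoff 19.

19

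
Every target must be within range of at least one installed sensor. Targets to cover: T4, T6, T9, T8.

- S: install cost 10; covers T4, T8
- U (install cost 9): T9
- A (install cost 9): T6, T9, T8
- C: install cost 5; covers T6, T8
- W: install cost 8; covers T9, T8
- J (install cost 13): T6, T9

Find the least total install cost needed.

19

The greedy cost-per-new-target heuristic would pick C, W, and S for 23, but a cheaper cover exists.
Choose S and A: together they cover T4, T6, T9, T8 — every target.
Total install cost: 10 + 9 = 19.
No cover costs less than 19.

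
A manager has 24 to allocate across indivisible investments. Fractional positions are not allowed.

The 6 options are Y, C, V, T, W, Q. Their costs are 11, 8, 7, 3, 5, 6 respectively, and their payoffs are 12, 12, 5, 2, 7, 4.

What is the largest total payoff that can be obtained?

Y + C + T: cost 11 + 8 + 3 = 22 ≤ 24, payoff 12 + 12 + 2 = 26.
C + V + T + W: cost 8 + 7 + 3 + 5 = 23 ≤ 24, payoff 12 + 5 + 2 + 7 = 26.
Y + C + W: cost 11 + 8 + 5 = 24 ≤ 24, payoff 12 + 12 + 7 = 31.
Best is Y, C, and W with total payoff 31.

31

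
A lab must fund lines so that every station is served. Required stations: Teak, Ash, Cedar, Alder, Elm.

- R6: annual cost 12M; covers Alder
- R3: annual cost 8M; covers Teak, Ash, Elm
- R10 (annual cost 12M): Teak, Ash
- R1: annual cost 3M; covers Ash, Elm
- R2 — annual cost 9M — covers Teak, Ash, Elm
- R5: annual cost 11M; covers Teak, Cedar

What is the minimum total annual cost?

26

Choose R6, R1, and R5: together they cover Teak, Ash, Cedar, Alder, Elm — every station.
Total annual cost: 12 + 3 + 11 = 26.
No cover costs less than 26.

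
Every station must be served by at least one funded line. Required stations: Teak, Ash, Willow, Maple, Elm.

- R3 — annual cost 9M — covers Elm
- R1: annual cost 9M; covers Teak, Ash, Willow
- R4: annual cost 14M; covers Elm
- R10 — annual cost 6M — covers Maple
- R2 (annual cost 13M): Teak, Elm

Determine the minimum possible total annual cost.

24

This is an integer covering problem.
Choose R3, R1, and R10: together they cover Teak, Ash, Willow, Maple, Elm — every station.
Total annual cost: 9 + 9 + 6 = 24.
No cover costs less than 24.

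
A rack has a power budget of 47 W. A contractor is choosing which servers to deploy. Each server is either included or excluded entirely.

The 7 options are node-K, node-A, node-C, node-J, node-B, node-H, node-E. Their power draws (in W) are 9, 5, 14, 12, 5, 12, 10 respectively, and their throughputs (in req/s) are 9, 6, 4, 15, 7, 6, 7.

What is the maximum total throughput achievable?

44

Take node-K, node-A, node-J, node-B, and node-E: power draw 9 + 5 + 12 + 5 + 10 = 41 ≤ 47, throughput 9 + 6 + 15 + 7 + 7 = 44.
No other feasible combination does better.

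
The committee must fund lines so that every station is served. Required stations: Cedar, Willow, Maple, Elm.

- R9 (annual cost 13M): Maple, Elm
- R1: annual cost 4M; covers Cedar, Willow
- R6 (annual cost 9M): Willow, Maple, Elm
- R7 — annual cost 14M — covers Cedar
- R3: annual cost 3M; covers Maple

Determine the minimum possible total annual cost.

Choose R1 and R6: together they cover Cedar, Willow, Maple, Elm — every station.
Total annual cost: 4 + 9 = 13.

13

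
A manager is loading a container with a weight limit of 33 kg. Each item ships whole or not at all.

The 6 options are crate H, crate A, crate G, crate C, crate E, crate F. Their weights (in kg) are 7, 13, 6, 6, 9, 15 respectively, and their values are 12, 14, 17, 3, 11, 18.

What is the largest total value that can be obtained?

Allowing fractional choices, the relaxed optimum would be about 53.2, but items are indivisible.
crate H + crate G + crate F: weight 7 + 6 + 15 = 28 ≤ 33, value 12 + 17 + 18 = 47.
crate G + crate E + crate F: weight 6 + 9 + 15 = 30 ≤ 33, value 17 + 11 + 18 = 46.
Best is crate H, crate G, and crate F with total value 47.

47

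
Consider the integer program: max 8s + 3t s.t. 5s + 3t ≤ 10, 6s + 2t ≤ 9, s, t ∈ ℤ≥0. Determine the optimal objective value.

The continuous relaxation peaks at (0.875, 1.88) with value 12.62; rounding to a feasible lattice point costs some objective.
(s,t)=(1,1): 5·1+3·1=8≤10, 6·1+2·1=8≤9, objective 11.
(s,t)=(1,0): 5·1+3·0=5≤10, 6·1+2·0=6≤9, objective 8.
No feasible integer point exceeds 11.

11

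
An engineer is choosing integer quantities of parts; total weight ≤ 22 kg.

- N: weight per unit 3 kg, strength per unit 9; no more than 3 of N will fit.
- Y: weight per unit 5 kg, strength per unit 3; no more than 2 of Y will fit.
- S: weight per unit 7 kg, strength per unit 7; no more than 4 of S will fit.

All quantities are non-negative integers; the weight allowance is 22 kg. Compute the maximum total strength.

This is a bounded integer knapsack.
N has the best ratio (9/3); taking only N gives at most 3×9 = 27 (stopped by the supply cap of 3).
Mixing does better — 3×N, 1×Y, and 1×S: weight 21 ≤ 22, strength 3·9 + 1·3 + 1·7 = 37.

37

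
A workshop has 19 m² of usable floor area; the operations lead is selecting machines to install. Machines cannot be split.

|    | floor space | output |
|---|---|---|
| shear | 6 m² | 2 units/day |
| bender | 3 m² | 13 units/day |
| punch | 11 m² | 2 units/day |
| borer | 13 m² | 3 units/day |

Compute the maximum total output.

16

Allowing fractional choices, the relaxed optimum would be about 17.3, but machines are indivisible.
shear + bender: floor space 6 + 3 = 9 ≤ 19, output 2 + 13 = 15.
bender + borer: floor space 3 + 13 = 16 ≤ 19, output 13 + 3 = 16.
bender + punch: floor space 3 + 11 = 14 ≤ 19, output 13 + 2 = 15.
Best is bender and borer with total output 16.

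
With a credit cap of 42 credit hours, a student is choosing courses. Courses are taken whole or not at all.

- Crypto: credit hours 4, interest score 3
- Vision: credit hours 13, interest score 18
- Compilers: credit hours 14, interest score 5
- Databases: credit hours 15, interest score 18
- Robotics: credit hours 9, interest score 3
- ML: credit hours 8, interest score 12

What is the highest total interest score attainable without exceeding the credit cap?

51

Crypto + Vision + Databases + Robotics: credit hours 4 + 13 + 15 + 9 = 41 ≤ 42, interest score 3 + 18 + 18 + 3 = 42.
Crypto + Vision + Databases + ML: credit hours 4 + 13 + 15 + 8 = 40 ≤ 42, interest score 3 + 18 + 18 + 12 = 51.
Vision + Databases + ML: credit hours 13 + 15 + 8 = 36 ≤ 42, interest score 18 + 18 + 12 = 48.
Best is Crypto, Vision, Databases, and ML with total interest score 51.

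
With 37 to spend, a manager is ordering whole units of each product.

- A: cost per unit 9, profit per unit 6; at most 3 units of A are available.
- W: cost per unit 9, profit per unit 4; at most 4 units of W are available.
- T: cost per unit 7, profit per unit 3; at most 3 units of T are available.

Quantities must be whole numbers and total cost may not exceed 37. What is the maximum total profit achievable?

Take 3×A and 1×W: cost 36 ≤ 37, profit 3·6 + 1·4 = 22.
A has the best ratio (6/9) and is taken to its limit of 3; remaining capacity is filled optimally with the others.

22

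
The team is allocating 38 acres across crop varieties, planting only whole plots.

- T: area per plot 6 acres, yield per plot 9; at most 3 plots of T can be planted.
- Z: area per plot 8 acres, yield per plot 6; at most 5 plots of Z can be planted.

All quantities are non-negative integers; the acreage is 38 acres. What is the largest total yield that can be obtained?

This is a bounded integer knapsack.
3×T and 2×Z: area 34 ≤ 38, yield 3·9 + 2·6 = 39.
2×T and 3×Z: area 36 ≤ 38, yield 2·9 + 3·6 = 36.
Best is 39.

39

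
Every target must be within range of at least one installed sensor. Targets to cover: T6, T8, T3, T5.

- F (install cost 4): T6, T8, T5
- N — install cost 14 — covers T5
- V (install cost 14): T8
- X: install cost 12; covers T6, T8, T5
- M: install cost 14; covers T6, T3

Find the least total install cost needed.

Choose F and M: together they cover T6, T8, T3, T5 — every target.
Total install cost: 4 + 14 = 18.

18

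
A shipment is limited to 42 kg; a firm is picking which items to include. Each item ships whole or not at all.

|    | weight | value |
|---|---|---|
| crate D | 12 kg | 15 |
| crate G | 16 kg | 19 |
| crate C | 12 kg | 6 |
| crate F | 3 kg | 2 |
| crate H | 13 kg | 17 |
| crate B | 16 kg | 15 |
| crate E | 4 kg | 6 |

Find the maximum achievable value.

51

This is a 0-1 knapsack instance.
crate D + crate H + crate B: weight 12 + 13 + 16 = 41 ≤ 42, value 15 + 17 + 15 = 47.
crate D + crate G + crate H: weight 12 + 16 + 13 = 41 ≤ 42, value 15 + 19 + 17 = 51.
Best is crate D, crate G, and crate H with total value 51.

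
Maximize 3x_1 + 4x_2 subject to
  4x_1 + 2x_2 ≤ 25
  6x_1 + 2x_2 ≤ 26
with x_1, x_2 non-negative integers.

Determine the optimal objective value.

Relaxing integrality, the LP optimum is 50.00 at (x_1,x_2) = (0, 12.5), which is not an integer point.
(x_1,x_2)=(0,12): 4·0+2·12=24≤25, 6·0+2·12=24≤26, objective 48.
(x_1,x_2)=(0,11): 4·0+2·11=22≤25, 6·0+2·11=22≤26, objective 44.
Maximum is 48 at (x_1,x_2)=(0,12).

48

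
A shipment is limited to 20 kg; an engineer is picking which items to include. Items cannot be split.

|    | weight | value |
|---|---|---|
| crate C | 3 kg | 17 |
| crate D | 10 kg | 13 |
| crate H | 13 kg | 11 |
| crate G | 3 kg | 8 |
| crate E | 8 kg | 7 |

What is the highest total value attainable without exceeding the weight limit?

Allowing fractional choices, the relaxed optimum would be about 41.5, but items are indivisible.
crate C + crate H + crate G: weight 3 + 13 + 3 = 19 ≤ 20, value 17 + 11 + 8 = 36.
crate C + crate G + crate E: weight 3 + 3 + 8 = 14 ≤ 20, value 17 + 8 + 7 = 32.
crate C + crate D + crate G: weight 3 + 10 + 3 = 16 ≤ 20, value 17 + 13 + 8 = 38.
Best is crate C, crate D, and crate G with total value 38.

38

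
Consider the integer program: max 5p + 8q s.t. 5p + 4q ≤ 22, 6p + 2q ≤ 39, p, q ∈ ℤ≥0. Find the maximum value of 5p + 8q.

Relaxing integrality, the LP optimum is 44.00 at (p,q) = (0, 5.5), which is not an integer point.
(p,q)=(0,5): 5·0+4·5=20≤22, 6·0+2·5=10≤39, objective 40.
(p,q)=(1,4): 5·1+4·4=21≤22, 6·1+2·4=14≤39, objective 37.
(p,q)=(0,4): 5·0+4·4=16≤22, 6·0+2·4=8≤39, objective 32.
The best lattice point is (0,5), giving 40.

40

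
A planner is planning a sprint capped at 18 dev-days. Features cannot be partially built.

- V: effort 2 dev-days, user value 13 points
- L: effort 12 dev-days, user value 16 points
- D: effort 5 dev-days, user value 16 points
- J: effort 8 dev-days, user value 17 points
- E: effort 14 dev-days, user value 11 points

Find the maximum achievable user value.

46

This is an integer program with binary decision variables.
Allowing fractional choices, the relaxed optimum would be about 50.0, but features are indivisible.
D + J: effort 5 + 8 = 13 ≤ 18, user value 16 + 17 = 33.
L + D: effort 12 + 5 = 17 ≤ 18, user value 16 + 16 = 32.
V + D + J: effort 2 + 5 + 8 = 15 ≤ 18, user value 13 + 16 + 17 = 46.
Best is V, D, and J with total user value 46.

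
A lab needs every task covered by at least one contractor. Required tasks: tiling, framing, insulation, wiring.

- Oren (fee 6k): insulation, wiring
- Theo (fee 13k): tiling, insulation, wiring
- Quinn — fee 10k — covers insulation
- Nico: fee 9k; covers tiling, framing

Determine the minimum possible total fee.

15

Choose Oren and Nico: together they cover tiling, framing, insulation, wiring — every task.
Total fee: 6 + 9 = 15.
No cover costs less than 15.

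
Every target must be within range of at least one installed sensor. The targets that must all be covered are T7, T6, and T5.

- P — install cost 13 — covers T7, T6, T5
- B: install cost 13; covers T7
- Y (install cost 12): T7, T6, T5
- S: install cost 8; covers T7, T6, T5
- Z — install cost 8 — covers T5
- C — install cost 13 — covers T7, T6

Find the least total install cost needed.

8

S alone covers T7, T6, T5 — every target.
Total install cost: 8.
No cover costs less than 8.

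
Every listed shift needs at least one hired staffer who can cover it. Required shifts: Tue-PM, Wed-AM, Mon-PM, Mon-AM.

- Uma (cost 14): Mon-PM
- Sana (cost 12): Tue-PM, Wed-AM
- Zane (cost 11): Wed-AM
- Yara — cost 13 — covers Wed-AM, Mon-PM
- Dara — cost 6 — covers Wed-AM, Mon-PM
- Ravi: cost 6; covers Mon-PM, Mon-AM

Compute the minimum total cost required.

18

The greedy cost-per-new-shift heuristic would pick Dara, Ravi, and Sana for 24, but a cheaper cover exists.
Choose Sana and Ravi: together they cover Tue-PM, Wed-AM, Mon-PM, Mon-AM — every shift.
Total cost: 12 + 6 = 18.
No cover costs less than 18.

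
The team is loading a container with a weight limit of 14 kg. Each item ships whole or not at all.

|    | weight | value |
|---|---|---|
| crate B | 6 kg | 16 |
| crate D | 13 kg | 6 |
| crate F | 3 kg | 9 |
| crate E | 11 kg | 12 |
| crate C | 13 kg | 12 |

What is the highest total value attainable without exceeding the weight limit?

25

Treat it as a binary knapsack problem.
crate B: weight 6 ≤ 14, value 16.
crate B + crate F: weight 6 + 3 = 9 ≤ 14, value 16 + 9 = 25.
crate F + crate E: weight 3 + 11 = 14 ≤ 14, value 9 + 12 = 21.
Best is crate B and crate F with total value 25.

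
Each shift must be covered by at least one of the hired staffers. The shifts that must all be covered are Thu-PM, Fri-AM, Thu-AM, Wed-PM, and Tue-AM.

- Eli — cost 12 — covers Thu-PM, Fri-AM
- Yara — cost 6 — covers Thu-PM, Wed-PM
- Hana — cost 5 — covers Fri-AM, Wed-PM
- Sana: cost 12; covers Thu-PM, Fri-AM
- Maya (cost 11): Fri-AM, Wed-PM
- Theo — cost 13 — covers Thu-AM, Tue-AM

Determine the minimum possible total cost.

24

Choose Yara, Hana, and Theo: together they cover Thu-PM, Fri-AM, Thu-AM, Wed-PM, Tue-AM — every shift.
Total cost: 6 + 5 + 13 = 24.
No cover costs less than 24.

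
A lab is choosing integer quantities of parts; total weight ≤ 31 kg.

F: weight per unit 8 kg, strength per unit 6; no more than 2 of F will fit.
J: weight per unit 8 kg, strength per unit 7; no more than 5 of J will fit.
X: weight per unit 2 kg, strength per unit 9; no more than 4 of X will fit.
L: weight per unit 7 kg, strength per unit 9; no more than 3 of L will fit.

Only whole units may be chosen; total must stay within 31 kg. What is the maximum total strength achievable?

1×J, 4×X, and 2×L: weight 30 ≤ 31, strength 1·7 + 4·9 + 2·9 = 61.
4×X and 3×L: weight 29 ≤ 31, strength 4·9 + 3·9 = 63.
Best is 63.

63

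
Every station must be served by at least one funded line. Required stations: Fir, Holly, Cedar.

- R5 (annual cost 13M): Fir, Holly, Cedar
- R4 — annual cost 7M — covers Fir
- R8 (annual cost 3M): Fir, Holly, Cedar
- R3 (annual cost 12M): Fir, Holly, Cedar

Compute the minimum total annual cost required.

This is a weighted set-cover instance.
R8 alone covers Fir, Holly, Cedar — every station.
Total annual cost: 3.
No cover costs less than 3.

3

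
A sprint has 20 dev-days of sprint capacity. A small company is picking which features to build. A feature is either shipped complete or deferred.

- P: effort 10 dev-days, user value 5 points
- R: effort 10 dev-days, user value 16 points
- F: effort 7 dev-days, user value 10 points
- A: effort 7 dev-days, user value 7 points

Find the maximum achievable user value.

26

This is a 0-1 knapsack instance.
Allowing fractional choices, the relaxed optimum would be about 29.0, but features are indivisible.
R + F: effort 10 + 7 = 17 ≤ 20, user value 16 + 10 = 26.
R + A: effort 10 + 7 = 17 ≤ 20, user value 16 + 7 = 23.
P + R: effort 10 + 10 = 20 ≤ 20, user value 5 + 16 = 21.
Best is R and F with total user value 26.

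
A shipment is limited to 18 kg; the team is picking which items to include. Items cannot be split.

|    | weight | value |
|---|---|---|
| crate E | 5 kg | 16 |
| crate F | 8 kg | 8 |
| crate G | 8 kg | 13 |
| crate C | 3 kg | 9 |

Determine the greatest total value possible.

crate E + crate F + crate C: weight 5 + 8 + 3 = 16 ≤ 18, value 16 + 8 + 9 = 33.
crate E + crate G: weight 5 + 8 = 13 ≤ 18, value 16 + 13 = 29.
crate E + crate G + crate C: weight 5 + 8 + 3 = 16 ≤ 18, value 16 + 13 + 9 = 38.
Best is crate E, crate G, and crate C with total value 38.

38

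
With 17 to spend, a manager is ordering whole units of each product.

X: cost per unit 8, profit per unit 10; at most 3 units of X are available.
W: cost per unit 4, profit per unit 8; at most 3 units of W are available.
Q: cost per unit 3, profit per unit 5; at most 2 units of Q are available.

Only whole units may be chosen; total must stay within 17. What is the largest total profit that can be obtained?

Take 3×W and 1×Q: cost 15 ≤ 17, profit 3·8 + 1·5 = 29.
W has the best ratio (8/4) and is taken to its limit of 3; remaining capacity is filled optimally with the others.

29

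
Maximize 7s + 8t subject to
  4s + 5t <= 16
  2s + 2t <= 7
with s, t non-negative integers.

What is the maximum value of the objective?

Relaxing integrality, the LP optimum is 26.50 at (s,t) = (1.5, 2), which is not an integer point.
(s,t)=(0,3): 4·0+5·3=15≤16, 2·0+2·3=6≤7, objective 24.
(s,t)=(1,2): 4·1+5·2=14≤16, 2·1+2·2=6≤7, objective 23.
(s,t)=(2,1): 4·2+5·1=13≤16, 2·2+2·1=6≤7, objective 22.
(s,t)=(0,2): 4·0+5·2=10≤16, 2·0+2·2=4≤7, objective 16.
No feasible integer point exceeds 24.

24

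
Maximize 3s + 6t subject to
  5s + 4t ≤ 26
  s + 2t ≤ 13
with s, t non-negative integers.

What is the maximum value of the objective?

(s,t)=(0,6) is feasible, giving 36.
(s,t)=(1,5) is feasible, giving 33.
(s,t)=(0,5) is feasible, giving 30.
Maximum is 36 at (s,t)=(0,6).

36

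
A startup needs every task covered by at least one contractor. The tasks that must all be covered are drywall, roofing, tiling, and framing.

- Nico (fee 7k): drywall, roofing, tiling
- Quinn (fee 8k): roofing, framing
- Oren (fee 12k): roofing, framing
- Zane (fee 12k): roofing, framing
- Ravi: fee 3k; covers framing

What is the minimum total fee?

Choose Nico and Ravi: together they cover drywall, roofing, tiling, framing — every task.
Total fee: 7 + 3 = 10.

10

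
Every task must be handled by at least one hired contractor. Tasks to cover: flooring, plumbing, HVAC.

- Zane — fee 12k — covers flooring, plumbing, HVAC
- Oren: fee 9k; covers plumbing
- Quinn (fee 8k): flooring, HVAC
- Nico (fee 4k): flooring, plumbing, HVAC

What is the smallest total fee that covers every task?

4

Nico alone covers flooring, plumbing, HVAC — every task.
Total fee: 4.
No cover costs less than 4.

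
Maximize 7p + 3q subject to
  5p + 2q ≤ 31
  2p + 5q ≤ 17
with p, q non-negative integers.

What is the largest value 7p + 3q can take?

The continuous relaxation peaks at (5.76, 1.1) with value 43.62; rounding to a feasible lattice point costs some objective.
(p,q)=(6,0): 5·6+2·0=30≤31, 2·6+5·0=12≤17, objective 42.
(p,q)=(5,1): 5·5+2·1=27≤31, 2·5+5·1=15≤17, objective 38.
(p,q)=(5,0): 5·5+2·0=25≤31, 2·5+5·0=10≤17, objective 35.
(p,q)=(4,1): 5·4+2·1=22≤31, 2·4+5·1=13≤17, objective 31.
The best lattice point is (6,0), giving 42.

42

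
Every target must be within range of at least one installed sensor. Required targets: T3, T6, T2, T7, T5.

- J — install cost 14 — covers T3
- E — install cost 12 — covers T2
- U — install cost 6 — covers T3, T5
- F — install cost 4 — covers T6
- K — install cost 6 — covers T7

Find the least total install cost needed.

This is a weighted set-cover instance.
Choose E, U, F, and K: together they cover T3, T6, T2, T7, T5 — every target.
Total install cost: 12 + 6 + 4 + 6 = 28.

28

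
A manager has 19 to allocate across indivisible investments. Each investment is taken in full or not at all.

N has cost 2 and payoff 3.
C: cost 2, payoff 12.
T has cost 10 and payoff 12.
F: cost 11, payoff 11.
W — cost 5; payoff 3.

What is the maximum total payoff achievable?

30

Allowing fractional choices, the relaxed optimum would be about 32.0, but investments are indivisible.
N + C + T: cost 2 + 2 + 10 = 14 ≤ 19, payoff 3 + 12 + 12 = 27.
N + C + T + W: cost 2 + 2 + 10 + 5 = 19 ≤ 19, payoff 3 + 12 + 12 + 3 = 30.
Best is N, C, T, and W with total payoff 30.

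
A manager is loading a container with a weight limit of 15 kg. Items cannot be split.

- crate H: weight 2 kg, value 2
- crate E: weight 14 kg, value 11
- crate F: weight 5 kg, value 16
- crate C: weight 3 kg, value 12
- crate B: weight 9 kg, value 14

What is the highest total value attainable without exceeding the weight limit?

Take crate H, crate F, and crate C: weight 2 + 5 + 3 = 10 ≤ 15, value 2 + 16 + 12 = 30.
No feasible combination exceeds this.

30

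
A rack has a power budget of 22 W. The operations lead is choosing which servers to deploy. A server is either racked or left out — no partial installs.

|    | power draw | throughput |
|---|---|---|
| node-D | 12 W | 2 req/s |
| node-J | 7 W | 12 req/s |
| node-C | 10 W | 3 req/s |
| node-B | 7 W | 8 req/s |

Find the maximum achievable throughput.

20

Allowing fractional choices, the relaxed optimum would be about 22.4, but servers are indivisible.
node-J + node-B: power draw 7 + 7 = 14 ≤ 22, throughput 12 + 8 = 20.
node-J + node-C: power draw 7 + 10 = 17 ≤ 22, throughput 12 + 3 = 15.
node-D + node-J: power draw 12 + 7 = 19 ≤ 22, throughput 2 + 12 = 14.
Best is node-J and node-B with total throughput 20.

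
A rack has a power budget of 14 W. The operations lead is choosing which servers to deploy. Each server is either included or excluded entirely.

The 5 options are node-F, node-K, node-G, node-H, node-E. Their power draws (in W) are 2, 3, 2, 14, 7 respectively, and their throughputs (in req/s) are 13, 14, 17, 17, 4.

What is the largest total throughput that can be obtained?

48

This is an integer program with binary decision variables.
Allowing fractional choices, the relaxed optimum would be about 52.5, but servers are indivisible.
node-K + node-G + node-E: power draw 3 + 2 + 7 = 12 ≤ 14, throughput 14 + 17 + 4 = 35.
node-F + node-K + node-G + node-E: power draw 2 + 3 + 2 + 7 = 14 ≤ 14, throughput 13 + 14 + 17 + 4 = 48.
node-F + node-K + node-G: power draw 2 + 3 + 2 = 7 ≤ 14, throughput 13 + 14 + 17 = 44.
Best is node-F, node-K, node-G, and node-E with total throughput 48.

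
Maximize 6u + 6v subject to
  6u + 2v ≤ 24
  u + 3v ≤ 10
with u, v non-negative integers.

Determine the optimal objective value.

30

Relaxing integrality, the LP optimum is 33.00 at (u,v) = (3.25, 2.25), which is not an integer point.
(u,v)=(3,2): 6·3+2·2=22≤24, 1·3+3·2=9≤10, objective 30.
(u,v)=(3,1): 6·3+2·1=20≤24, 1·3+3·1=6≤10, objective 24.
Maximum is 30 at (u,v)=(3,2).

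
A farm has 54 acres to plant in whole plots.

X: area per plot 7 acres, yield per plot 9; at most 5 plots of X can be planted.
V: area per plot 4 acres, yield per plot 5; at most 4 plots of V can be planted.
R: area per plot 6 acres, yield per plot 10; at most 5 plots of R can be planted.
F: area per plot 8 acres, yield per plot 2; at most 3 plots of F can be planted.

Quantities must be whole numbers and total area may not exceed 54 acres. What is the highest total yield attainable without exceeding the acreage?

79

R has the best ratio (10/6); taking only R gives at most 5×10 = 50 (stopped by the supply cap of 5).
Mixing does better — 1×X, 4×V, and 5×R: area 53 ≤ 54, yield 1·9 + 4·5 + 5·10 = 79.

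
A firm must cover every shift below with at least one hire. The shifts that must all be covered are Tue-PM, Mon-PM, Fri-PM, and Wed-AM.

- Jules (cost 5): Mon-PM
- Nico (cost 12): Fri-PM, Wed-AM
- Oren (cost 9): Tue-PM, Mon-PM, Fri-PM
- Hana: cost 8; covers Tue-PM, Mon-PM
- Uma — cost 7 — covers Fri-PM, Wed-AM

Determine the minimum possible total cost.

15

Choose Hana and Uma: together they cover Tue-PM, Mon-PM, Fri-PM, Wed-AM — every shift.
Total cost: 8 + 7 = 15.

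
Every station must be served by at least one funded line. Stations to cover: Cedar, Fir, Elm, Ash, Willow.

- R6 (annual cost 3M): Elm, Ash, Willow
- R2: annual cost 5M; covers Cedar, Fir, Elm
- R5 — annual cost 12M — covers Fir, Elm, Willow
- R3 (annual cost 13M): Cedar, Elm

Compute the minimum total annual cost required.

Choose R6 and R2: together they cover Cedar, Fir, Elm, Ash, Willow — every station.
Total annual cost: 3 + 5 = 8.
No cover costs less than 8.

8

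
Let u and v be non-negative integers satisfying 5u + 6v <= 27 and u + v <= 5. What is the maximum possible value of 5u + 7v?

29

The continuous relaxation peaks at (0, 4.5) with value 31.50; rounding to a feasible lattice point costs some objective.
(u,v)=(3,2): 5·3+6·2=27≤27, 1·3+1·2=5≤5, objective 29.
(u,v)=(0,4): 5·0+6·4=24≤27, 1·0+1·4=4≤5, objective 28.
(u,v)=(4,1): 5·4+6·1=26≤27, 1·4+1·1=5≤5, objective 27.
No feasible integer point exceeds 29.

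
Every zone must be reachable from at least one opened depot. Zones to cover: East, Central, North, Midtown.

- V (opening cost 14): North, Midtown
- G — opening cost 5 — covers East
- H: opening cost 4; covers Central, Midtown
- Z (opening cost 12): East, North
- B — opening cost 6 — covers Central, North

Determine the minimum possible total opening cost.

Choose G, H, and B: together they cover East, Central, North, Midtown — every zone.
Total opening cost: 5 + 4 + 6 = 15.
No cover costs less than 15.

15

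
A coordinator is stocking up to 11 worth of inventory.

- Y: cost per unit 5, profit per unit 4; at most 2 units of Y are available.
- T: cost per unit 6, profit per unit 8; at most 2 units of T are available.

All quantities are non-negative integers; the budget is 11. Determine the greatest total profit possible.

This is a bounded integer knapsack.
1×T: cost 6 ≤ 11, profit 1·8 = 8.
1×Y and 1×T: cost 11 ≤ 11, profit 1·4 + 1·8 = 12.
Best is 12.

12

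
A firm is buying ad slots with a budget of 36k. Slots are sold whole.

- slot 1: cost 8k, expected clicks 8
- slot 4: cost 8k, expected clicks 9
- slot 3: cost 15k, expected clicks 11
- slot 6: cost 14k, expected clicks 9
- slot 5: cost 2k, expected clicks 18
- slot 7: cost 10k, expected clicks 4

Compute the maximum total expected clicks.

46

This is an integer program with binary decision variables.
slot 1 + slot 4 + slot 3 + slot 5: cost 8 + 8 + 15 + 2 = 33 ≤ 36, expected clicks 8 + 9 + 11 + 18 = 46.
slot 1 + slot 4 + slot 6 + slot 5: cost 8 + 8 + 14 + 2 = 32 ≤ 36, expected clicks 8 + 9 + 9 + 18 = 44.
Best is slot 1, slot 4, slot 3, and slot 5 with total expected clicks 46.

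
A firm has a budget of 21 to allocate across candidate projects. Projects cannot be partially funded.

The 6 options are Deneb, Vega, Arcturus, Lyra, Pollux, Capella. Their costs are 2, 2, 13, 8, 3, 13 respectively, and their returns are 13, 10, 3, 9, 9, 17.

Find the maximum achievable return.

Allowing fractional choices, the relaxed optimum would be about 50.1, but projects are indivisible.
Deneb + Vega + Lyra + Pollux: cost 2 + 2 + 8 + 3 = 15 ≤ 21, return 13 + 10 + 9 + 9 = 41.
Deneb + Vega + Pollux + Capella: cost 2 + 2 + 3 + 13 = 20 ≤ 21, return 13 + 10 + 9 + 17 = 49.
Best is Deneb, Vega, Pollux, and Capella with total return 49.

49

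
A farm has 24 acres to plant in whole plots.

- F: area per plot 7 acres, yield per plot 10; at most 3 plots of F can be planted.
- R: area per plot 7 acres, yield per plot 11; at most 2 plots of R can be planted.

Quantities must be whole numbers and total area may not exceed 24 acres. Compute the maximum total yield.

This is a bounded integer knapsack.
Take 1×F and 2×R: area 21 ≤ 24, yield 1·10 + 2·11 = 32.
R has the best ratio (11/7) and is taken to its limit of 2; remaining capacity is filled optimally with the others.

32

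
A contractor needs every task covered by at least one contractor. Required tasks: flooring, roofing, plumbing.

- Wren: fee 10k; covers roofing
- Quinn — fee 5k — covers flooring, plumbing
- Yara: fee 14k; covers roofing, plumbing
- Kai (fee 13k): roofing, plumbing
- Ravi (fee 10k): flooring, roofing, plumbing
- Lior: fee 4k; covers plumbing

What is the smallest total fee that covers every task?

The greedy cost-per-new-task heuristic would pick Quinn and Wren for 15, but a cheaper cover exists.
Ravi alone covers flooring, roofing, plumbing — every task.
Total fee: 10.
No cover costs less than 10.

10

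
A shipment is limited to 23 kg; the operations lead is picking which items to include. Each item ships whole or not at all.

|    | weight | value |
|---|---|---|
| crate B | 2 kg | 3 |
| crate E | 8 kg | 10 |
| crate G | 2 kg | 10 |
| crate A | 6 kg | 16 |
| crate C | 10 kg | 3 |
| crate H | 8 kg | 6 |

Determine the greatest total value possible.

crate B + crate G + crate A + crate H: weight 2 + 2 + 6 + 8 = 18 ≤ 23, value 3 + 10 + 16 + 6 = 35.
crate E + crate G + crate A: weight 8 + 2 + 6 = 16 ≤ 23, value 10 + 10 + 16 = 36.
crate B + crate E + crate G + crate A: weight 2 + 8 + 2 + 6 = 18 ≤ 23, value 3 + 10 + 10 + 16 = 39.
Best is crate B, crate E, crate G, and crate A with total value 39.

39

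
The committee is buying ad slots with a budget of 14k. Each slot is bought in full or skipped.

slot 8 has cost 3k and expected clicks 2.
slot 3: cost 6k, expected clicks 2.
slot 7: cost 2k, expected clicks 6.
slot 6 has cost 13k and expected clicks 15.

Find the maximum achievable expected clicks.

Take slot 6: cost 13 ≤ 14, expected clicks 15.
No other feasible combination does better.

15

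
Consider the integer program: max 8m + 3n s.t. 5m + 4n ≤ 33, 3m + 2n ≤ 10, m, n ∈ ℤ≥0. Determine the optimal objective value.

Relaxing integrality, the LP optimum is 26.67 at (m,n) = (3.33, 0), which is not an integer point.
(m,n)=(3,0): 5·3+4·0=15≤33, 3·3+2·0=9≤10, objective 24.
(m,n)=(2,1): 5·2+4·1=14≤33, 3·2+2·1=8≤10, objective 19.
No feasible integer point exceeds 24.

24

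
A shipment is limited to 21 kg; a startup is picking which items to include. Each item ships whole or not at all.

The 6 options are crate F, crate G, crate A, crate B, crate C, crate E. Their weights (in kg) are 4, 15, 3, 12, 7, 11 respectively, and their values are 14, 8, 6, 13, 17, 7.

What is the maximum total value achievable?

This is an integer program with binary decision variables.
Allowing fractional choices, the relaxed optimum would be about 44.6, but items are indivisible.
crate F + crate C: weight 4 + 7 = 11 ≤ 21, value 14 + 17 = 31.
crate F + crate A + crate C: weight 4 + 3 + 7 = 14 ≤ 21, value 14 + 6 + 17 = 37.
crate F + crate A + crate B: weight 4 + 3 + 12 = 19 ≤ 21, value 14 + 6 + 13 = 33.
Best is crate F, crate A, and crate C with total value 37.

37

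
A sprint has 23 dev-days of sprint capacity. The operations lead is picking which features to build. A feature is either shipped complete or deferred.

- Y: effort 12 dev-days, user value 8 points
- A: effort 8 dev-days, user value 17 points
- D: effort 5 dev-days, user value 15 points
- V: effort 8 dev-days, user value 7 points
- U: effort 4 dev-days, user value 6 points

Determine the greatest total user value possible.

This is an integer program with binary decision variables.
Allowing fractional choices, the relaxed optimum would be about 43.2, but features are indivisible.
A + D: effort 8 + 5 = 13 ≤ 23, user value 17 + 15 = 32.
A + D + U: effort 8 + 5 + 4 = 17 ≤ 23, user value 17 + 15 + 6 = 38.
A + D + V: effort 8 + 5 + 8 = 21 ≤ 23, user value 17 + 15 + 7 = 39.
Best is A, D, and V with total user value 39.

39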